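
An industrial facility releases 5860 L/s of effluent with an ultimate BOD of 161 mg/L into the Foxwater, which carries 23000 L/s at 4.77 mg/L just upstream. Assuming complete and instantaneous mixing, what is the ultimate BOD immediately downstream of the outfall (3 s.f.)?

36.5 mg/L

Flow-weighted mixing: C = (Q_r C_r + Q_w C_w)/(Q_r + Q_w)
= (23000×4.77 + 5860×161)/(23000 + 5860) = 1.053×10^6/28860 = 36.49 mg/L.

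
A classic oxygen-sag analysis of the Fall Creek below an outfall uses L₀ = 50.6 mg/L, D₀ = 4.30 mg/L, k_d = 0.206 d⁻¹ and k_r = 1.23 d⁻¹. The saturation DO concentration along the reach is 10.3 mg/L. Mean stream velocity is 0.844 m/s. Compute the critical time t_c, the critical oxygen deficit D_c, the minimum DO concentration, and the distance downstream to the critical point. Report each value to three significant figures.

t_c ≈ 1.21 d; D_c ≈ 6.61 mg/L; min DO ≈ 3.69 mg/L; x_c ≈ 88.2 km

t_c = [1/(k_r−k_d)] ln[(k_r/k_d)(1 − D₀(k_r−k_d)/(k_d L₀))]
= [1/(1.23−0.206)] ln[(1.23/0.206)(1 − 4.30×1.024/(0.206×50.6))]
= (1/1.024) ln[5.971 × 0.5776] = 0.9766 × ln(3.449) = 0.9766 × 1.238 = 1.209 d.
D_c = (k_d/k_r) L₀ e^(−k_d t_c) = (0.206/1.23) × 50.6 × e^(−0.206×1.209) = 0.1675 × 50.6 × 0.7795 = 6.606 mg/L.
Minimum DO = C_s − D_c = 10.3 − 6.606 = 3.694 mg/L.
x_c = v t_c = 0.844 m/s × 1.209 d × 86400 s/d = 88160 m ≈ 88.2 km.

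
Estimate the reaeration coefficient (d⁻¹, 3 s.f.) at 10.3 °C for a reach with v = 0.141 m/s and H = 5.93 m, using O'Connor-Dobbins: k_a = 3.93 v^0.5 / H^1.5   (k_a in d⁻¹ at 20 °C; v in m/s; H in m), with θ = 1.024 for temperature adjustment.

k_a(20) = 3.93 × 0.141^0.5 / 5.93^1.5 = 3.93 × 0.3755 / 14.44 = 0.1022 d⁻¹.
k_a(10.3) = 0.1022 × 1.024^(10.3−20) = 0.1022 × 0.7945 = 0.08119 d⁻¹.

k_a ≈ 0.0812 d⁻¹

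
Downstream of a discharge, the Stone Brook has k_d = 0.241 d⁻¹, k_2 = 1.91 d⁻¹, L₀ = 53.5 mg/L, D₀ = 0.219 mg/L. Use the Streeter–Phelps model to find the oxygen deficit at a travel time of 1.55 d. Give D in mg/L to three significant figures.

D ≈ 4.93 mg/L

k_d L₀/(k_2−k_d) = 0.241×53.5/(1.91−0.241) = 12.89/1.669 = 7.725 mg/L.
e^(−k_d t) = e^(−0.241×1.550) = 0.6883; e^(−k_2 t) = e^(−1.91×1.550) = 0.05179.
D = 7.725 × (0.6883 − 0.05179) + 0.219 × 0.05179 = 4.917 + 0.01134 = 4.928 mg/L.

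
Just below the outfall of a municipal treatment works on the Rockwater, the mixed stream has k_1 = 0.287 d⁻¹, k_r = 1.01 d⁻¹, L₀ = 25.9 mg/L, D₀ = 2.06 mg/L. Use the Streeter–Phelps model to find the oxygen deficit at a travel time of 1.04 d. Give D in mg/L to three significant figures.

k_1 L₀/(k_r−k_1) = 0.287×25.9/(1.01−0.287) = 7.433/0.7230 = 10.28 mg/L.
e^(−k_1 t) = e^(−0.287×1.040) = 0.7419; e^(−k_r t) = e^(−1.01×1.040) = 0.3498.
D = 10.28 × (0.7419 − 0.3498) + 2.06 × 0.3498 = 4.032 + 0.7206 = 4.752 mg/L.

D ≈ 4.75 mg/L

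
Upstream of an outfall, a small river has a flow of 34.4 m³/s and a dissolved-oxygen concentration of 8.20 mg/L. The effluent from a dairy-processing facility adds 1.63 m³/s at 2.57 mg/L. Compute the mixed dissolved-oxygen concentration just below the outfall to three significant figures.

7.95 mg/L

Flow-weighted mixing: C = (Q_r C_r + Q_w C_w)/(Q_r + Q_w)
= (34.4×8.20 + 1.63×2.57)/(34.4 + 1.63) = 286.3/36.03 = 7.945 mg/L.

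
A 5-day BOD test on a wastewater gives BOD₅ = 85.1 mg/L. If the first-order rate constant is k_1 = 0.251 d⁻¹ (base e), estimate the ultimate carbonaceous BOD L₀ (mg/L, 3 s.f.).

L₀ ≈ 119 mg/L

BOD₅ = L₀(1 − e^(−5k_1)) ⇒ L₀ = BOD₅ / (1 − e^(−5×0.251))
= 85.1 / (1 − 0.2851) = 85.1 / 0.7149 = 119.0 mg/L.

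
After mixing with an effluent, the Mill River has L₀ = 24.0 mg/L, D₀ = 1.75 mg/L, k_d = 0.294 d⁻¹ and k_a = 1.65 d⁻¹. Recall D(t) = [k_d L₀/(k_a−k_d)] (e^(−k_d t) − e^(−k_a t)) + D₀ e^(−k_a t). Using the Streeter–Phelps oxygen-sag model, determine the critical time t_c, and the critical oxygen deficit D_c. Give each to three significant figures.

t_c = [1/(k_a−k_d)] ln[(k_a/k_d)(1 − D₀(k_a−k_d)/(k_d L₀))]
= [1/(1.65−0.294)] ln[(1.65/0.294)(1 − 1.75×1.356/(0.294×24.0))]
= (1/1.356) ln[5.612 × 0.6637] = 0.7375 × ln(3.725) = 0.7375 × 1.315 = 0.9698 d.
D_c = (k_d/k_a) L₀ e^(−k_d t_c) = (0.294/1.65) × 24.0 × e^(−0.294×0.9698) = 0.1782 × 24.0 × 0.7519 = 3.216 mg/L.

t_c ≈ 0.970 d; D_c ≈ 3.22 mg/L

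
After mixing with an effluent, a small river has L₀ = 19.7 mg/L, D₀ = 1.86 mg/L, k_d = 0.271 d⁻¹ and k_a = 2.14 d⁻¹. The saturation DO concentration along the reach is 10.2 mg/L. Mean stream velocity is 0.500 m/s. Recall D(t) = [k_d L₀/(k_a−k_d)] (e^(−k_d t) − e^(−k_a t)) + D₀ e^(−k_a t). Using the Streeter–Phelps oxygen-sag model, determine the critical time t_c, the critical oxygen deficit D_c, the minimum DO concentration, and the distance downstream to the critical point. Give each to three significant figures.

With k_a/k_d = 7.897 and 1 − D₀(k_a−k_d)/(k_d L₀) = 0.3488,
t_c = ln(7.897 × 0.3488) / (2.14 − 0.271) = ln(2.755) / 1.869 = 1.013/1.869 = 0.5422 d.
D_c = (k_d/k_a) L₀ e^(−k_d t_c) = (0.271/2.14) × 19.7 × e^(−0.271×0.5422) = 0.1266 × 19.7 × 0.8634 = 2.154 mg/L.
Minimum DO = C_s − D_c = 10.2 − 2.154 = 8.046 mg/L.
x_c = v t_c = 0.500 m/s × 0.5422 d × 86400 s/d = 23420 m ≈ 23.4 km.

t_c ≈ 0.542 d; D_c ≈ 2.15 mg/L; min DO ≈ 8.05 mg/L; x_c ≈ 23.4 km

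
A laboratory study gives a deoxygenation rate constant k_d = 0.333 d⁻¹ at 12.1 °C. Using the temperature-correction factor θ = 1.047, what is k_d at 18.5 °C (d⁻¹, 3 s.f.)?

k_d(T₂) = k_d(T₁) · θ^(T₂−T₁) = 0.333 × 1.047^(18.5−12.1)
= 0.333 × 1.047^6.40 = 0.333 × 1.342 = 0.4468 d⁻¹.

k_d ≈ 0.447 d⁻¹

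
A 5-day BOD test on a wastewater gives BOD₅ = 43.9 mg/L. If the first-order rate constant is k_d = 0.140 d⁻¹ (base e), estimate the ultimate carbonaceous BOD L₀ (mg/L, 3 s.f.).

L₀ ≈ 87.2 mg/L

BOD₅ = L₀(1 − e^(−5k_d)) ⇒ L₀ = BOD₅ / (1 − e^(−5×0.140))
= 43.9 / (1 − 0.4966) = 43.9 / 0.5034 = 87.20 mg/L.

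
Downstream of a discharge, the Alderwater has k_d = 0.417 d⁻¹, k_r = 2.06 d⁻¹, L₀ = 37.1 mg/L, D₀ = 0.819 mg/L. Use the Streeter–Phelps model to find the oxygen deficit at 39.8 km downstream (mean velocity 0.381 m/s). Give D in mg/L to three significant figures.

D ≈ 4.98 mg/L

Travel time t = x/v = 39.8 km / (0.381 m/s) = 39800 m / 0.381 m/s = 104500 s = 1.209 d.
k_d L₀/(k_r−k_d) = 0.417×37.1/(2.06−0.417) = 15.47/1.643 = 9.416 mg/L.
e^(−k_d t) = e^(−0.417×1.209) = 0.6040; e^(−k_r t) = e^(−2.06×1.209) = 0.08286.
D = 9.416 × (0.6040 − 0.08286) + 0.819 × 0.08286 = 4.907 + 0.06786 = 4.975 mg/L.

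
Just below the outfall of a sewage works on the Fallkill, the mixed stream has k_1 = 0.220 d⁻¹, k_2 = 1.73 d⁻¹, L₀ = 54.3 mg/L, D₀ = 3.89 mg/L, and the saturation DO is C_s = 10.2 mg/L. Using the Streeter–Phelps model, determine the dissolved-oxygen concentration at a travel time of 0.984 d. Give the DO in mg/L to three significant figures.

k_1 L₀/(k_2−k_1) = 0.220×54.3/(1.73−0.220) = 11.95/1.510 = 7.911 mg/L.
e^(−k_1 t) = e^(−0.220×0.9840) = 0.8053; e^(−k_2 t) = e^(−1.73×0.9840) = 0.1823.
D = 7.911 × (0.8053 − 0.1823) + 3.89 × 0.1823 = 4.929 + 0.7090 = 5.638 mg/L.
DO = C_s − D = 10.2 − 5.638 = 4.562 mg/L.

DO ≈ 4.56 mg/L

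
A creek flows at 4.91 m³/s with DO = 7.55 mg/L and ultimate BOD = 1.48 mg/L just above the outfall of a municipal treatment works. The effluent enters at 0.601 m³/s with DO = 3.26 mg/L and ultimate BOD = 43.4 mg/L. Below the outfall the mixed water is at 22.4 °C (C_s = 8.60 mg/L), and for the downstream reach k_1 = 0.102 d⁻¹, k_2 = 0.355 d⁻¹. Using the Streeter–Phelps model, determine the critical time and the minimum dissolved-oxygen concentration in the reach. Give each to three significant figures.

Mixed DO = (4.91×7.55 + 0.601×3.26)/(4.91+0.601) = 39.03/5.511 = 7.082 mg/L.
Mixed L₀ = (4.91×1.48 + 0.601×43.4)/(5.511) = 33.35/5.511 = 6.052 mg/L.
Initial deficit D₀ = C_s − DO₀ = 8.60 − 7.082 = 1.518 mg/L.
t_c = (1/0.2530) ln[(0.355/0.102)(1 − 1.518×0.2530/(0.102×6.052))] = 3.953 × ln(1.315) = 1.083 d.
D_c = (0.102/0.355) × 6.052 × e^(−0.102×1.083) = 0.2873 × 6.052 × 0.8954 = 1.557 mg/L.
Minimum DO = 8.60 − 1.557 = 7.043 mg/L.

t_c ≈ 1.08 d; minimum DO ≈ 7.04 mg/L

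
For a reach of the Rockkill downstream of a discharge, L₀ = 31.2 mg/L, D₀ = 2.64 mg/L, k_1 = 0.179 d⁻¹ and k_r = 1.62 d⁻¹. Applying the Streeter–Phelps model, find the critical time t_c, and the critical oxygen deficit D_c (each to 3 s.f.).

t_c ≈ 0.735 d; D_c ≈ 3.02 mg/L

t_c = [1/(k_r−k_1)] ln[(k_r/k_1)(1 − D₀(k_r−k_1)/(k_1 L₀))]
= [1/(1.62−0.179)] ln[(1.62/0.179)(1 − 2.64×1.441/(0.179×31.2))]
= (1/1.441) ln[9.050 × 0.3188] = 0.6940 × ln(2.885) = 0.6940 × 1.060 = 0.7354 d.
D_c = (k_1/k_r) L₀ e^(−k_1 t_c) = (0.179/1.62) × 31.2 × e^(−0.179×0.7354) = 0.1105 × 31.2 × 0.8767 = 3.022 mg/L.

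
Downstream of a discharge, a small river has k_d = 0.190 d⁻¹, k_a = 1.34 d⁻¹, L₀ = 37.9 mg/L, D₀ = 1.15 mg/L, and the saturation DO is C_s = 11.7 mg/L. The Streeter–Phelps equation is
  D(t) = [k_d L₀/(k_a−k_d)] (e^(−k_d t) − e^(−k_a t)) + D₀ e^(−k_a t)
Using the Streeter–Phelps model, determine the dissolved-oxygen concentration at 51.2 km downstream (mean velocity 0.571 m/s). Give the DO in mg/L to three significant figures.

Travel time t = x/v = 51.2 km / (0.571 m/s) = 51200 m / 0.571 m/s = 89670 s = 1.038 d.
k_d L₀/(k_a−k_d) = 0.190×37.9/(1.34−0.190) = 7.201/1.150 = 6.262 mg/L.
e^(−k_d t) = e^(−0.190×1.038) = 0.8210; e^(−k_a t) = e^(−1.34×1.038) = 0.2489.
D = 6.262 × (0.8210 − 0.2489) + 1.15 × 0.2489 = 3.583 + 0.2862 = 3.869 mg/L.
DO = C_s − D = 11.7 − 3.869 = 7.831 mg/L.

DO ≈ 7.83 mg/L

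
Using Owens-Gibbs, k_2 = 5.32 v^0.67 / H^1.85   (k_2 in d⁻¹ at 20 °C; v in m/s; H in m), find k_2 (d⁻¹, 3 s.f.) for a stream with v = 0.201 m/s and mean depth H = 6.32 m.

k_2 = 5.32 × 0.201^0.67 / 6.32^1.85 = 5.32 × 0.3413 / 30.29 = 0.05994 d⁻¹.

k_2 ≈ 0.0599 d⁻¹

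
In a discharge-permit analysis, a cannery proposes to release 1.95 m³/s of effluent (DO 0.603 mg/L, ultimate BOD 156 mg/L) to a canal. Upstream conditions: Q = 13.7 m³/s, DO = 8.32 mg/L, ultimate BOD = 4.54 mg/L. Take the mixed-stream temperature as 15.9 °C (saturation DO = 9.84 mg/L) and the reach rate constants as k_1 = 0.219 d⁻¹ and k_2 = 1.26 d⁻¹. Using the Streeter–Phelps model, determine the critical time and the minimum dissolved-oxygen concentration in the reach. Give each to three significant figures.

t_c ≈ 1.01 d; minimum DO ≈ 6.58 mg/L

Mixed DO = (13.7×8.32 + 1.95×0.603)/(13.7+1.95) = 115.2/15.65 = 7.358 mg/L.
Mixed L₀ = (13.7×4.54 + 1.95×156)/(15.65) = 366.4/15.65 = 23.41 mg/L.
Initial deficit D₀ = C_s − DO₀ = 9.84 − 7.358 = 2.482 mg/L.
t_c = (1/1.041) ln[(1.26/0.219)(1 − 2.482×1.041/(0.219×23.41))] = 0.9606 × ln(2.855) = 1.008 d.
D_c = (0.219/1.26) × 23.41 × e^(−0.219×1.008) = 0.1738 × 23.41 × 0.8020 = 3.263 mg/L.
Minimum DO = 9.84 − 3.263 = 6.577 mg/L.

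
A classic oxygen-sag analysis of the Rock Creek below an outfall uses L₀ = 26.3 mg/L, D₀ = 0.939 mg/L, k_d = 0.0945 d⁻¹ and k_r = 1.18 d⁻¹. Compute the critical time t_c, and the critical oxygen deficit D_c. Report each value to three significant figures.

With k_r/k_d = 12.49 and 1 − D₀(k_r−k_d)/(k_d L₀) = 0.5899,
t_c = ln(12.49 × 0.5899) / (1.18 − 0.0945) = ln(7.366) / 1.085 = 1.997/1.085 = 1.840 d.
L(t_c) = L₀ e^(−k_d t_c) = 26.3 × 0.8404 = 22.10 mg/L, and at the critical point k_r D_c = k_d L, so D_c = (0.0945/1.18) × 22.10 = 1.770 mg/L.

t_c ≈ 1.84 d; D_c ≈ 1.77 mg/L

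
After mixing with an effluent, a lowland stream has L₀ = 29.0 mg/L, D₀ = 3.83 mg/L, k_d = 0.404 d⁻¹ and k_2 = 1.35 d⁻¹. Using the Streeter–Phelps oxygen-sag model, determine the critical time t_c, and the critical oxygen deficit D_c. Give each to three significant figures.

With k_2/k_d = 3.342 and 1 − D₀(k_2−k_d)/(k_d L₀) = 0.6907,
t_c = ln(3.342 × 0.6907) / (1.35 − 0.404) = ln(2.308) / 0.9460 = 0.8365/0.9460 = 0.8842 d.
D_c = (k_d/k_2) L₀ e^(−k_d t_c) = (0.404/1.35) × 29.0 × e^(−0.404×0.8842) = 0.2993 × 29.0 × 0.6996 = 6.072 mg/L.

t_c ≈ 0.884 d; D_c ≈ 6.07 mg/L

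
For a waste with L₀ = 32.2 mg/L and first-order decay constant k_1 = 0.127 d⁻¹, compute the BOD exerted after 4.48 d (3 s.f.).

y_t = L₀(1 − e^(−k_1 t)) = 32.2 × (1 − e^(−0.127×4.48))
= 32.2 × (1 − 0.5661) = 32.2 × 0.4339 = 13.97 mg/L.

y ≈ 14.0 mg/L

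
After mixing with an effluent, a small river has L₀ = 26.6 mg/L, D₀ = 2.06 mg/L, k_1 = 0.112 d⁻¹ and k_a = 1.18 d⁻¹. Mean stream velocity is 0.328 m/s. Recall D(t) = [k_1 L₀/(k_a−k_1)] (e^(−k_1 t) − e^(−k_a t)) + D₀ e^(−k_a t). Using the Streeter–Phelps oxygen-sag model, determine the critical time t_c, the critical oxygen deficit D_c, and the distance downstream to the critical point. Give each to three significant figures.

t_c = [1/(k_a−k_1)] ln[(k_a/k_1)(1 − D₀(k_a−k_1)/(k_1 L₀))]
= [1/(1.18−0.112)] ln[(1.18/0.112)(1 − 2.06×1.068/(0.112×26.6))]
= (1/1.068) ln[10.54 × 0.2615] = 0.9363 × ln(2.755) = 0.9363 × 1.014 = 0.9490 d.
D_c = (k_1/k_a) L₀ e^(−k_1 t_c) = (0.112/1.18) × 26.6 × e^(−0.112×0.9490) = 0.09492 × 26.6 × 0.8992 = 2.270 mg/L.
x_c = v t_c = 0.328 m/s × 0.9490 d × 86400 s/d = 26890 m ≈ 26.9 km.

t_c ≈ 0.949 d; D_c ≈ 2.27 mg/L; x_c ≈ 26.9 km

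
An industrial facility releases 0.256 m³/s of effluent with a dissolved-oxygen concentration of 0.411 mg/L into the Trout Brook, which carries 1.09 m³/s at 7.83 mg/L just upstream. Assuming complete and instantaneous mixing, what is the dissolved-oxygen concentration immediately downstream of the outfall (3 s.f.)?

6.42 mg/L

Flow-weighted mixing: C = (Q_r C_r + Q_w C_w)/(Q_r + Q_w)
= (1.09×7.83 + 0.256×0.411)/(1.09 + 0.256) = 8.640/1.346 = 6.419 mg/L.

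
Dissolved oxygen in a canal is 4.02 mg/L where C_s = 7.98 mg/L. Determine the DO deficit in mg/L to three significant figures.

D = C_s − C = 7.98 − 4.02 = 3.96 mg/L.

D ≈ 3.96 mg/L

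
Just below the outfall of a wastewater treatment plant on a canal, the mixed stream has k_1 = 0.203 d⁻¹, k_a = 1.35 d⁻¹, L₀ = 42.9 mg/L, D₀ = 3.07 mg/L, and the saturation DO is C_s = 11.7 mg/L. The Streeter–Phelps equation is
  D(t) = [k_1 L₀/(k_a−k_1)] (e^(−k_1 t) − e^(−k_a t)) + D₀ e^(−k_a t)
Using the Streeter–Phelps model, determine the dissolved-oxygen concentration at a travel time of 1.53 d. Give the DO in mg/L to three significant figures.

k_1 L₀/(k_a−k_1) = 0.203×42.9/(1.35−0.203) = 8.709/1.147 = 7.593 mg/L.
e^(−k_1 t) = e^(−0.203×1.530) = 0.7330; e^(−k_a t) = e^(−1.35×1.530) = 0.1268.
D = 7.593 × (0.7330 − 0.1268) + 3.07 × 0.1268 = 4.603 + 0.3891 = 4.992 mg/L.
DO = C_s − D = 11.7 − 4.992 = 6.708 mg/L.

DO ≈ 6.71 mg/L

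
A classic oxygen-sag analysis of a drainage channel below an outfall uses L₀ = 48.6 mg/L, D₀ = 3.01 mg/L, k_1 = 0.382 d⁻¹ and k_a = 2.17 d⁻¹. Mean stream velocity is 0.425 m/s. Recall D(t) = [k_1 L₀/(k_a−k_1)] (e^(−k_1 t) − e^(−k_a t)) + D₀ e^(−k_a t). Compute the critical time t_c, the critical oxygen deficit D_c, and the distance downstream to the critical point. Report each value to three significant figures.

With k_a/k_1 = 5.681 and 1 − D₀(k_a−k_1)/(k_1 L₀) = 0.7101,
t_c = ln(5.681 × 0.7101) / (2.17 − 0.382) = ln(4.034) / 1.788 = 1.395/1.788 = 0.7800 d.
D_c = (k_1/k_a) L₀ e^(−k_1 t_c) = (0.382/2.17) × 48.6 × e^(−0.382×0.7800) = 0.1760 × 48.6 × 0.7423 = 6.351 mg/L.
x_c = v t_c = 0.425 m/s × 0.7800 d × 86400 s/d = 28640 m ≈ 28.6 km.

t_c ≈ 0.780 d; D_c ≈ 6.35 mg/L; x_c ≈ 28.6 km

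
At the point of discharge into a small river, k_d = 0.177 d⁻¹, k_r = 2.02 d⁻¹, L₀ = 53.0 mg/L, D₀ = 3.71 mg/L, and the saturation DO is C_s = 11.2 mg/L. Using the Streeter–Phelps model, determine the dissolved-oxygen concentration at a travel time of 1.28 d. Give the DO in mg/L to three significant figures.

k_d L₀/(k_r−k_d) = 0.177×53.0/(2.02−0.177) = 9.381/1.843 = 5.090 mg/L.
e^(−k_d t) = e^(−0.177×1.280) = 0.7973; e^(−k_r t) = e^(−2.02×1.280) = 0.07535.
D = 5.090 × (0.7973 − 0.07535) + 3.71 × 0.07535 = 3.675 + 0.2796 = 3.954 mg/L.
DO = C_s − D = 11.2 − 3.954 = 7.246 mg/L.

DO ≈ 7.25 mg/L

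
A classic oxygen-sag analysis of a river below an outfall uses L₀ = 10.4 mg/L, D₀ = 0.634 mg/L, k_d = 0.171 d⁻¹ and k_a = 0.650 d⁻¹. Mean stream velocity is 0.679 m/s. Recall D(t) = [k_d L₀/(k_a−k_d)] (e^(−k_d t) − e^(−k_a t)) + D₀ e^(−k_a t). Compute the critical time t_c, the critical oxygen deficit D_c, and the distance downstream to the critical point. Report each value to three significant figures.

At the critical point dD/dt = 0, so k_d L₀ e^(−k_d t) = k_a D. Substituting D(t) from the Streeter–Phelps equation and solving for t gives
t_c = ln[(k_a/k_d)(1 − D₀(k_a−k_d)/(k_d L₀))] / (k_a−k_d).
Here k_a−k_d = 0.4790 d⁻¹ and 1 − D₀(k_a−k_d)/(k_d L₀) = 1 − 0.634×0.4790/(0.171×10.4) = 0.8292, so
t_c = ln(3.801 × 0.8292) / 0.4790 = 1.148 / 0.4790 = 2.397 d.
D_c = (k_d/k_a) L₀ e^(−k_d t_c) = (0.171/0.650) × 10.4 × e^(−0.171×2.397) = 0.2631 × 10.4 × 0.6637 = 1.816 mg/L.
x_c = v t_c = 0.679 m/s × 2.397 d × 86400 s/d = 140600 m ≈ 141 km.

t_c ≈ 2.40 d; D_c ≈ 1.82 mg/L; x_c ≈ 141 km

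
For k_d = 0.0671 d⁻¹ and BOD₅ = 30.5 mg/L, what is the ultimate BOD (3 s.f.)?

BOD₅ = L₀(1 − e^(−5k_d)) ⇒ L₀ = BOD₅ / (1 − e^(−5×0.0671))
= 30.5 / (1 − 0.7150) = 30.5 / 0.2850 = 107.0 mg/L.

L₀ ≈ 107 mg/L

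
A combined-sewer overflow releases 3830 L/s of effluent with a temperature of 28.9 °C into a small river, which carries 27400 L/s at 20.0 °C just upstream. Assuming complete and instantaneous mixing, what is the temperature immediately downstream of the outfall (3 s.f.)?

Flow-weighted mixing: C = (Q_r C_r + Q_w C_w)/(Q_r + Q_w)
= (27400×20.0 + 3830×28.9)/(27400 + 3830) = 658700/31230 = 21.09 °C.

21.1 °C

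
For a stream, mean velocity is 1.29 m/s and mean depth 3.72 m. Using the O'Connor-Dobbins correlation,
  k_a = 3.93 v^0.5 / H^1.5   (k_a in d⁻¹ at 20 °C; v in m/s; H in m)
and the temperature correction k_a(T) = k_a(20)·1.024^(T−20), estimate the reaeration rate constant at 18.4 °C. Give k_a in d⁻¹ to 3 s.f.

k_a ≈ 0.599 d⁻¹

k_a(20) = 3.93 × 1.29^0.5 / 3.72^1.5 = 3.93 × 1.136 / 7.175 = 0.6221 d⁻¹.
k_a(18.4) = 0.6221 × 1.024^(18.4−20) = 0.6221 × 0.9628 = 0.5990 d⁻¹.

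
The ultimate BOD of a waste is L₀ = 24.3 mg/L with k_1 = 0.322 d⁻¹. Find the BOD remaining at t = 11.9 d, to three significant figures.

L_t = L₀ e^(−k_1 t) = 24.3 × e^(−0.322×11.9) = 24.3 × 0.02167 = 0.5266 mg/L.

L ≈ 0.527 mg/L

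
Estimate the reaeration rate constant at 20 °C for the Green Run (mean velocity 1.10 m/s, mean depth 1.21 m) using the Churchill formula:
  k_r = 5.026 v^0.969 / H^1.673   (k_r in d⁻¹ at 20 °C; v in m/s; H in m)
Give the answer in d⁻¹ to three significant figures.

k_r = 5.026 × 1.10^0.969 / 1.21^1.673 = 5.026 × 1.097 / 1.376 = 4.007 d⁻¹.

k_r ≈ 4.01 d⁻¹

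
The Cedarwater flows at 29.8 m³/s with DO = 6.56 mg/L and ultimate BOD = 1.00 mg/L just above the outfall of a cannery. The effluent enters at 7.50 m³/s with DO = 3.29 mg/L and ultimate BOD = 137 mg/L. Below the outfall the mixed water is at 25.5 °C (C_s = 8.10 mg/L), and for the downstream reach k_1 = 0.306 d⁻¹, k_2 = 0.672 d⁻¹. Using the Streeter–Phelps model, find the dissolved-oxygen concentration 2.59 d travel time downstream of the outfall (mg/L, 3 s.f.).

DO ≈ 1.14 mg/L

Mixed DO = (29.8×6.56 + 7.50×3.29)/(29.8+7.50) = 220.2/37.30 = 5.902 mg/L.
Mixed L₀ = (29.8×1.00 + 7.50×137)/(37.30) = 1057/37.30 = 28.35 mg/L.
Initial deficit D₀ = C_s − DO₀ = 8.10 − 5.902 = 2.198 mg/L.
D(2.59) = [0.306×28.35/(0.672−0.306)](e^(−0.306×2.59) − e^(−0.672×2.59)) + 2.198 e^(−0.672×2.59)
= 23.70 × (0.4527 − 0.1754) + 2.198 × 0.1754 = 6.956 mg/L.
DO = 8.10 − 6.956 = 1.144 mg/L.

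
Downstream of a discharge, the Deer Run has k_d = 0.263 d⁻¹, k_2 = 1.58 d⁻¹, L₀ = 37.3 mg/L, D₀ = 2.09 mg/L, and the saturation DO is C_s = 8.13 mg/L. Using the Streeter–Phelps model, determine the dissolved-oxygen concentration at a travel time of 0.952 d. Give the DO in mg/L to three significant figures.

DO ≈ 3.52 mg/L

k_d L₀/(k_2−k_d) = 0.263×37.3/(1.58−0.263) = 9.810/1.317 = 7.449 mg/L.
e^(−k_d t) = e^(−0.263×0.9520) = 0.7785; e^(−k_2 t) = e^(−1.58×0.9520) = 0.2222.
D = 7.449 × (0.7785 − 0.2222) + 2.09 × 0.2222 = 4.144 + 0.4644 = 4.608 mg/L.
DO = C_s − D = 8.13 − 4.608 = 3.522 mg/L.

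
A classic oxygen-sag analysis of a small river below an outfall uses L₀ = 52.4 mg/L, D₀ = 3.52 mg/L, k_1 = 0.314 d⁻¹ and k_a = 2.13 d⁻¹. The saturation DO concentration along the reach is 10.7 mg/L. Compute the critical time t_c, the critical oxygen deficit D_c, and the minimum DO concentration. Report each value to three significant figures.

With k_a/k_1 = 6.783 and 1 − D₀(k_a−k_1)/(k_1 L₀) = 0.6115,
t_c = ln(6.783 × 0.6115) / (2.13 − 0.314) = ln(4.148) / 1.816 = 1.423/1.816 = 0.7834 d.
L(t_c) = L₀ e^(−k_1 t_c) = 52.4 × 0.7819 = 40.97 mg/L, and at the critical point k_a D_c = k_1 L, so D_c = (0.314/2.13) × 40.97 = 6.040 mg/L.
Minimum DO = C_s − D_c = 10.7 − 6.040 = 4.660 mg/L.

t_c ≈ 0.783 d; D_c ≈ 6.04 mg/L; min DO ≈ 4.66 mg/L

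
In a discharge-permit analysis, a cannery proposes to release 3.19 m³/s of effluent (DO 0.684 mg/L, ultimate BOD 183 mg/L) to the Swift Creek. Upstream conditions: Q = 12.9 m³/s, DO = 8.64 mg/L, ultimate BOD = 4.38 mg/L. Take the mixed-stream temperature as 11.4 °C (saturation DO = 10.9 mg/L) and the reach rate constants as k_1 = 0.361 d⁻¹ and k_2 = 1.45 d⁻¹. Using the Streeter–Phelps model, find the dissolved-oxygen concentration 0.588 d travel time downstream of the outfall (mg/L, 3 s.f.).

Mixed DO = (12.9×8.64 + 3.19×0.684)/(12.9+3.19) = 113.6/16.09 = 7.063 mg/L.
Mixed L₀ = (12.9×4.38 + 3.19×183)/(16.09) = 640.3/16.09 = 39.79 mg/L.
Initial deficit D₀ = C_s − DO₀ = 10.9 − 7.063 = 3.837 mg/L.
D(0.588) = [0.361×39.79/(1.45−0.361)](e^(−0.361×0.588) − e^(−1.45×0.588)) + 3.837 e^(−1.45×0.588)
= 13.19 × (0.8087 − 0.4263) + 3.837 × 0.4263 = 6.681 mg/L.
DO = 10.9 − 6.681 = 4.219 mg/L.

DO ≈ 4.22 mg/L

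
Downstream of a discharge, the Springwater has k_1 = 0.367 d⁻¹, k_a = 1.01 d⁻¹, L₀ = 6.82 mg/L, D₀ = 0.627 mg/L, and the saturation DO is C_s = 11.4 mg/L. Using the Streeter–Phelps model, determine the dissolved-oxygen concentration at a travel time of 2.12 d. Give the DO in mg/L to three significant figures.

k_1 L₀/(k_a−k_1) = 0.367×6.82/(1.01−0.367) = 2.503/0.6430 = 3.893 mg/L.
e^(−k_1 t) = e^(−0.367×2.120) = 0.4593; e^(−k_a t) = e^(−1.01×2.120) = 0.1175.
D = 3.893 × (0.4593 − 0.1175) + 0.627 × 0.1175 = 1.330 + 0.07368 = 1.404 mg/L.
DO = C_s − D = 11.4 − 1.404 = 9.996 mg/L.

DO ≈ 10.0 mg/L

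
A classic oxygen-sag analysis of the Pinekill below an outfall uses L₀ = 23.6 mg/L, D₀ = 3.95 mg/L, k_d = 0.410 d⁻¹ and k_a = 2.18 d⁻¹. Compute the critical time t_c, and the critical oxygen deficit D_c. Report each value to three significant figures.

t_c ≈ 0.220 d; D_c ≈ 4.06 mg/L

t_c = [1/(k_a−k_d)] ln[(k_a/k_d)(1 − D₀(k_a−k_d)/(k_d L₀))]
= [1/(2.18−0.410)] ln[(2.18/0.410)(1 − 3.95×1.770/(0.410×23.6))]
= (1/1.770) ln[5.317 × 0.2774] = 0.5650 × ln(1.475) = 0.5650 × 0.3888 = 0.2196 d.
D_c = (k_d/k_a) L₀ e^(−k_d t_c) = (0.410/2.18) × 23.6 × e^(−0.410×0.2196) = 0.1881 × 23.6 × 0.9139 = 4.056 mg/L.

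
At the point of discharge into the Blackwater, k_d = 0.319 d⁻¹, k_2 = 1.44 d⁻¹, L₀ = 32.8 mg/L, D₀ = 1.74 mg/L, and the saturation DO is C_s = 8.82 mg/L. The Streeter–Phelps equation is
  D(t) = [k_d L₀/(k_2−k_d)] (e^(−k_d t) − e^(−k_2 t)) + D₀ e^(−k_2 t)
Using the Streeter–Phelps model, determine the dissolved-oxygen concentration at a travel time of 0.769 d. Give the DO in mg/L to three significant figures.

DO ≈ 4.03 mg/L

k_d L₀/(k_2−k_d) = 0.319×32.8/(1.44−0.319) = 10.46/1.121 = 9.334 mg/L.
e^(−k_d t) = e^(−0.319×0.7690) = 0.7825; e^(−k_2 t) = e^(−1.44×0.7690) = 0.3304.
D = 9.334 × (0.7825 − 0.3304) + 1.74 × 0.3304 = 4.219 + 0.5749 = 4.794 mg/L.
DO = C_s − D = 8.82 − 4.794 = 4.026 mg/L.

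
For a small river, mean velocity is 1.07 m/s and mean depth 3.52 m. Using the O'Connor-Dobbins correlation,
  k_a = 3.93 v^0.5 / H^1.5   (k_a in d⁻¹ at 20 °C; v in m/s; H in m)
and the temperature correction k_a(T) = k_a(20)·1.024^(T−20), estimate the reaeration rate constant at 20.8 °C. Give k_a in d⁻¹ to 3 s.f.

k_a ≈ 0.627 d⁻¹

k_a(20) = 3.93 × 1.07^0.5 / 3.52^1.5 = 3.93 × 1.034 / 6.604 = 0.6156 d⁻¹.
k_a(20.8) = 0.6156 × 1.024^(20.8−20) = 0.6156 × 1.019 = 0.6274 d⁻¹.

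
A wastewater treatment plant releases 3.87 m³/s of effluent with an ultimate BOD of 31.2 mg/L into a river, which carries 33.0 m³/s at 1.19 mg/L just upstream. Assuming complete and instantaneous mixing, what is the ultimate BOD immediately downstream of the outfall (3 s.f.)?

Flow-weighted mixing: C = (Q_r C_r + Q_w C_w)/(Q_r + Q_w)
= (33.0×1.19 + 3.87×31.2)/(33.0 + 3.87) = 160.0/36.87 = 4.340 mg/L.

4.34 mg/L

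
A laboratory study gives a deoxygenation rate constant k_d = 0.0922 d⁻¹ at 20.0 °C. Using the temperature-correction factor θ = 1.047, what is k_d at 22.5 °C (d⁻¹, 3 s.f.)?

k_d(T₂) = k_d(T₁) · θ^(T₂−T₁) = 0.0922 × 1.047^(22.5−20.0)
= 0.0922 × 1.047^2.50 = 0.0922 × 1.122 = 0.1034 d⁻¹.

k_d ≈ 0.103 d⁻¹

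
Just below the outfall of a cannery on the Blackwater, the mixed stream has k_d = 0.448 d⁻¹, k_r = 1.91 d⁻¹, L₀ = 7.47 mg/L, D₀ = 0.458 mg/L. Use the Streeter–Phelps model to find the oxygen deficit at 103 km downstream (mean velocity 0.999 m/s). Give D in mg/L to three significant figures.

Travel time t = x/v = 103 km / (0.999 m/s) = 103000 m / 0.999 m/s = 103100 s = 1.193 d.
k_d L₀/(k_r−k_d) = 0.448×7.47/(1.91−0.448) = 3.347/1.462 = 2.289 mg/L.
e^(−k_d t) = e^(−0.448×1.193) = 0.5859; e^(−k_r t) = e^(−1.91×1.193) = 0.1024.
D = 2.289 × (0.5859 − 0.1024) + 0.458 × 0.1024 = 1.107 + 0.04688 = 1.154 mg/L.

D ≈ 1.15 mg/L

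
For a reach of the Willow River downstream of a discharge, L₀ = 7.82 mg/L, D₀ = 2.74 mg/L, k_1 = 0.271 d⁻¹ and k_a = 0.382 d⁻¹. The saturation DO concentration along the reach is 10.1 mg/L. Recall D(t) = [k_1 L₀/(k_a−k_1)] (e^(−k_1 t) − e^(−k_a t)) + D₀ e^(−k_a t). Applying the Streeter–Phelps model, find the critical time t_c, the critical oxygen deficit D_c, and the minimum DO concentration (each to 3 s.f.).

t_c ≈ 1.70 d; D_c ≈ 3.50 mg/L; min DO ≈ 6.60 mg/L

At the critical point dD/dt = 0, so k_1 L₀ e^(−k_1 t) = k_a D. Substituting D(t) from the Streeter–Phelps equation and solving for t gives
t_c = ln[(k_a/k_1)(1 − D₀(k_a−k_1)/(k_1 L₀))] / (k_a−k_1).
Here k_a−k_1 = 0.1110 d⁻¹ and 1 − D₀(k_a−k_1)/(k_1 L₀) = 1 − 2.74×0.1110/(0.271×7.82) = 0.8565, so
t_c = ln(1.410 × 0.8565) / 0.1110 = 0.1884 / 0.1110 = 1.697 d.
D_c = (k_1/k_a) L₀ e^(−k_1 t_c) = (0.271/0.382) × 7.82 × e^(−0.271×1.697) = 0.7094 × 7.82 × 0.6313 = 3.502 mg/L.
Minimum DO = C_s − D_c = 10.1 − 3.502 = 6.598 mg/L.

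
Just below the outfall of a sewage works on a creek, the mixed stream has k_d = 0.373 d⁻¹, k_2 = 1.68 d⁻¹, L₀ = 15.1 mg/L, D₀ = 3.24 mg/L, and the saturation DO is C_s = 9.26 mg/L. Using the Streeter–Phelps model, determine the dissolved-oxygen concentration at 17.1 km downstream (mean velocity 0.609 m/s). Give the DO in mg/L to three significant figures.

DO ≈ 6.06 mg/L

Travel time t = x/v = 17.1 km / (0.609 m/s) = 17100 m / 0.609 m/s = 28080 s = 0.3250 d.
k_d L₀/(k_2−k_d) = 0.373×15.1/(1.68−0.373) = 5.632/1.307 = 4.309 mg/L.
e^(−k_d t) = e^(−0.373×0.3250) = 0.8858; e^(−k_2 t) = e^(−1.68×0.3250) = 0.5793.
D = 4.309 × (0.8858 − 0.5793) + 3.24 × 0.5793 = 1.321 + 1.877 = 3.198 mg/L.
DO = C_s − D = 9.26 − 3.198 = 6.062 mg/L.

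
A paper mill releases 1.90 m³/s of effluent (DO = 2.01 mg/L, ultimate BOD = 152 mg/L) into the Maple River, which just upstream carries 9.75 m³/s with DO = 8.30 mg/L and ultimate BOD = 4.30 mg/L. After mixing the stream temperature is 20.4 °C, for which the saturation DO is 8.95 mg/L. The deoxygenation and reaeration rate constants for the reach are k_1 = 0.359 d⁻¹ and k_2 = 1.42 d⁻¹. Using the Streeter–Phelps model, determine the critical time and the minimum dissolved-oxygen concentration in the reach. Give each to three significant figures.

Mixed DO = (9.75×8.30 + 1.90×2.01)/(9.75+1.90) = 84.74/11.65 = 7.274 mg/L.
Mixed L₀ = (9.75×4.30 + 1.90×152)/(11.65) = 330.7/11.65 = 28.39 mg/L.
Initial deficit D₀ = C_s − DO₀ = 8.95 − 7.274 = 1.676 mg/L.
t_c = (1/1.061) ln[(1.42/0.359)(1 − 1.676×1.061/(0.359×28.39))] = 0.9425 × ln(3.265) = 1.115 d.
D_c = (0.359/1.42) × 28.39 × e^(−0.359×1.115) = 0.2528 × 28.39 × 0.6700 = 4.809 mg/L.
Minimum DO = 8.95 − 4.809 = 4.141 mg/L.

t_c ≈ 1.12 d; minimum DO ≈ 4.14 mg/L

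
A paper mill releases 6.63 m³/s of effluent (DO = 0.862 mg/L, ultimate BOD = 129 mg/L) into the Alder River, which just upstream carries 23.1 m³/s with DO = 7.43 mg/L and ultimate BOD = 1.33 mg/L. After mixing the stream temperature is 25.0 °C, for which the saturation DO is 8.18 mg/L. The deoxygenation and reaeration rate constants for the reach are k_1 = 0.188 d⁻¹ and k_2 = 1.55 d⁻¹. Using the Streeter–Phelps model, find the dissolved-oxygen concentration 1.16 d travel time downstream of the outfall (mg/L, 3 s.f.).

Mixed DO = (23.1×7.43 + 6.63×0.862)/(23.1+6.63) = 177.3/29.73 = 5.965 mg/L.
Mixed L₀ = (23.1×1.33 + 6.63×129)/(29.73) = 886.0/29.73 = 29.80 mg/L.
Initial deficit D₀ = C_s − DO₀ = 8.18 − 5.965 = 2.215 mg/L.
D(1.16) = [0.188×29.80/(1.55−0.188)](e^(−0.188×1.16) − e^(−1.55×1.16)) + 2.215 e^(−1.55×1.16)
= 4.114 × (0.8041 − 0.1656) + 2.215 × 0.1656 = 2.993 mg/L.
DO = 8.18 − 2.993 = 5.187 mg/L.

DO ≈ 5.19 mg/L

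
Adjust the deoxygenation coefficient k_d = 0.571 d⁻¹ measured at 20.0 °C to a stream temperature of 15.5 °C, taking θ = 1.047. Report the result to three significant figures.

k_d(T₂) = k_d(T₁) · θ^(T₂−T₁) = 0.571 × 1.047^(15.5−20.0)
= 0.571 × 1.047^-4.50 = 0.571 × 0.8133 = 0.4644 d⁻¹.

k_d ≈ 0.464 d⁻¹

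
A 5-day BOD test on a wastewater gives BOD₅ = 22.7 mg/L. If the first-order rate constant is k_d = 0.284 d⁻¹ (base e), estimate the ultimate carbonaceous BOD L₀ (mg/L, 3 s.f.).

BOD₅ = L₀(1 − e^(−5k_d)) ⇒ L₀ = BOD₅ / (1 − e^(−5×0.284))
= 22.7 / (1 − 0.2417) = 22.7 / 0.7583 = 29.94 mg/L.

L₀ ≈ 29.9 mg/L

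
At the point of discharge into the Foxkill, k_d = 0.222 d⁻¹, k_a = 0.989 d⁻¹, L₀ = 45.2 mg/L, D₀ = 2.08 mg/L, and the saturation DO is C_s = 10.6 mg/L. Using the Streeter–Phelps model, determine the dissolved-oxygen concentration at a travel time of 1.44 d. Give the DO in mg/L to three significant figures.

DO ≈ 3.75 mg/L

k_d L₀/(k_a−k_d) = 0.222×45.2/(0.989−0.222) = 10.03/0.7670 = 13.08 mg/L.
e^(−k_d t) = e^(−0.222×1.440) = 0.7264; e^(−k_a t) = e^(−0.989×1.440) = 0.2407.
D = 13.08 × (0.7264 − 0.2407) + 2.08 × 0.2407 = 6.354 + 0.5007 = 6.855 mg/L.
DO = C_s − D = 10.6 − 6.855 = 3.745 mg/L.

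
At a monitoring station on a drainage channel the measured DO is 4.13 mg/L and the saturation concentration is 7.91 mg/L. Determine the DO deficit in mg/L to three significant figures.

D = C_s − C = 7.91 − 4.13 = 3.78 mg/L.

D ≈ 3.78 mg/L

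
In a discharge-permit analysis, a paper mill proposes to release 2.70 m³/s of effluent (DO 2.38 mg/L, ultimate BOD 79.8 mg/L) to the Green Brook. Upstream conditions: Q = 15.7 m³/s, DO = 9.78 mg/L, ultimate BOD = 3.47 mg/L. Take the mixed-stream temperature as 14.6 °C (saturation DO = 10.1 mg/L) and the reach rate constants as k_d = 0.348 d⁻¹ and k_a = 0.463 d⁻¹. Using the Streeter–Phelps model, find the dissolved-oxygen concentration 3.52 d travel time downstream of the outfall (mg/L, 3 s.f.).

DO ≈ 5.48 mg/L

Mixed DO = (15.7×9.78 + 2.70×2.38)/(15.7+2.70) = 160.0/18.40 = 8.694 mg/L.
Mixed L₀ = (15.7×3.47 + 2.70×79.8)/(18.40) = 269.9/18.40 = 14.67 mg/L.
Initial deficit D₀ = C_s − DO₀ = 10.1 − 8.694 = 1.406 mg/L.
D(3.52) = [0.348×14.67/(0.463−0.348)](e^(−0.348×3.52) − e^(−0.463×3.52)) + 1.406 e^(−0.463×3.52)
= 44.39 × (0.2938 − 0.1960) + 1.406 × 0.1960 = 4.617 mg/L.
DO = 10.1 − 4.617 = 5.483 mg/L.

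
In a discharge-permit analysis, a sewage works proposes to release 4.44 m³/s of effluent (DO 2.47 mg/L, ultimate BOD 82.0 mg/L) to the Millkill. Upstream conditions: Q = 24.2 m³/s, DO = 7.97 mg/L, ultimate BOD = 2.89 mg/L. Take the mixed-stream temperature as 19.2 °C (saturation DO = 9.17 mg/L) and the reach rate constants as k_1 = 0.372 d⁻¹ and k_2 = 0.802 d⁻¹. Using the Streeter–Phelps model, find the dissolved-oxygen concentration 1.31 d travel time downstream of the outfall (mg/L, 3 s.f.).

Mixed DO = (24.2×7.97 + 4.44×2.47)/(24.2+4.44) = 203.8/28.64 = 7.117 mg/L.
Mixed L₀ = (24.2×2.89 + 4.44×82.0)/(28.64) = 434.0/28.64 = 15.15 mg/L.
Initial deficit D₀ = C_s − DO₀ = 9.17 − 7.117 = 2.053 mg/L.
D(1.31) = [0.372×15.15/(0.802−0.372)](e^(−0.372×1.31) − e^(−0.802×1.31)) + 2.053 e^(−0.802×1.31)
= 13.11 × (0.6143 − 0.3497) + 2.053 × 0.3497 = 4.186 mg/L.
DO = 9.17 − 4.186 = 4.984 mg/L.

DO ≈ 4.98 mg/L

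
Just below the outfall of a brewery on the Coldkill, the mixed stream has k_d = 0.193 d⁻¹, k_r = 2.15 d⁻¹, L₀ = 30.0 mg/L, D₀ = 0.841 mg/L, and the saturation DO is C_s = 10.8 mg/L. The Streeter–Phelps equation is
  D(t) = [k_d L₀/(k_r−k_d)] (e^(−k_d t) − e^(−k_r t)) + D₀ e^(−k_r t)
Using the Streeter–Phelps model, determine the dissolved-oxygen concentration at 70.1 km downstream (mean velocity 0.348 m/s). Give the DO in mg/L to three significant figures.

DO ≈ 8.93 mg/L

Travel time t = x/v = 70.1 km / (0.348 m/s) = 70100 m / 0.348 m/s = 201400 s = 2.331 d.
k_d L₀/(k_r−k_d) = 0.193×30.0/(2.15−0.193) = 5.790/1.957 = 2.959 mg/L.
e^(−k_d t) = e^(−0.193×2.331) = 0.6376; e^(−k_r t) = e^(−2.15×2.331) = 0.006654.
D = 2.959 × (0.6376 − 0.006654) + 0.841 × 0.006654 = 1.867 + 0.005596 = 1.872 mg/L.
DO = C_s − D = 10.8 − 1.872 = 8.928 mg/L.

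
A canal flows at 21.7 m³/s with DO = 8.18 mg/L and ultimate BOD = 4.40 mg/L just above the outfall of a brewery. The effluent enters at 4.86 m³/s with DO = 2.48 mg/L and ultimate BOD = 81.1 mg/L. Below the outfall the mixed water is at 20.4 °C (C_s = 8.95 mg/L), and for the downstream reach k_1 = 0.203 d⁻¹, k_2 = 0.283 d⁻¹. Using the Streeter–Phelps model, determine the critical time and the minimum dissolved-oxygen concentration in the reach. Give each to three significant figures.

t_c ≈ 3.66 d; minimum DO ≈ 2.66 mg/L

Mixed DO = (21.7×8.18 + 4.86×2.48)/(21.7+4.86) = 189.6/26.56 = 7.137 mg/L.
Mixed L₀ = (21.7×4.40 + 4.86×81.1)/(26.56) = 489.6/26.56 = 18.43 mg/L.
Initial deficit D₀ = C_s − DO₀ = 8.95 − 7.137 = 1.813 mg/L.
t_c = (1/0.08000) ln[(0.283/0.203)(1 − 1.813×0.08000/(0.203×18.43))] = 12.50 × ln(1.340) = 3.659 d.
D_c = (0.203/0.283) × 18.43 × e^(−0.203×3.659) = 0.7173 × 18.43 × 0.4758 = 6.292 mg/L.
Minimum DO = 8.95 − 6.292 = 2.658 mg/L.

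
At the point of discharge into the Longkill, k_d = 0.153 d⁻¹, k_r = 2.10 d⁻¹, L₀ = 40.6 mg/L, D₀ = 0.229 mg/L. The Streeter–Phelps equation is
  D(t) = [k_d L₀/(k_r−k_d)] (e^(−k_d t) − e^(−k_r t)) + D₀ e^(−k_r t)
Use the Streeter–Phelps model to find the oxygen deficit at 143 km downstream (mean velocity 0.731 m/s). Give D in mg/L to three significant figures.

Travel time t = x/v = 143 km / (0.731 m/s) = 143000 m / 0.731 m/s = 195600 s = 2.264 d.
k_d L₀/(k_r−k_d) = 0.153×40.6/(2.10−0.153) = 6.212/1.947 = 3.190 mg/L.
e^(−k_d t) = e^(−0.153×2.264) = 0.7072; e^(−k_r t) = e^(−2.10×2.264) = 0.008611.
D = 3.190 × (0.7072 − 0.008611) + 0.229 × 0.008611 = 2.229 + 0.001972 = 2.231 mg/L.

D ≈ 2.23 mg/L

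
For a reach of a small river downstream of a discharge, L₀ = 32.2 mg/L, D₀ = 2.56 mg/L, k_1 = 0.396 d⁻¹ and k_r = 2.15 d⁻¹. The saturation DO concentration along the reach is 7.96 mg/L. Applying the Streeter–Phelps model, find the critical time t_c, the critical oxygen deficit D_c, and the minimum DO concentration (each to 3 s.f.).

t_c ≈ 0.717 d; D_c ≈ 4.46 mg/L; min DO ≈ 3.50 mg/L

At the critical point dD/dt = 0, so k_1 L₀ e^(−k_1 t) = k_r D. Substituting D(t) from the Streeter–Phelps equation and solving for t gives
t_c = ln[(k_r/k_1)(1 − D₀(k_r−k_1)/(k_1 L₀))] / (k_r−k_1).
Here k_r−k_1 = 1.754 d⁻¹ and 1 − D₀(k_r−k_1)/(k_1 L₀) = 1 − 2.56×1.754/(0.396×32.2) = 0.6479, so
t_c = ln(5.429 × 0.6479) / 1.754 = 1.258 / 1.754 = 0.7171 d.
L(t_c) = L₀ e^(−k_1 t_c) = 32.2 × 0.7528 = 24.24 mg/L, and at the critical point k_r D_c = k_1 L, so D_c = (0.396/2.15) × 24.24 = 4.465 mg/L.
Minimum DO = C_s − D_c = 7.96 − 4.465 = 3.495 mg/L.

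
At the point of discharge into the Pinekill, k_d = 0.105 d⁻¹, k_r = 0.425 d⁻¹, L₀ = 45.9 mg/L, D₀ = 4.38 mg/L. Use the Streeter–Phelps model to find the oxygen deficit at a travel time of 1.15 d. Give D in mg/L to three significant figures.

D ≈ 6.80 mg/L

k_d L₀/(k_r−k_d) = 0.105×45.9/(0.425−0.105) = 4.819/0.3200 = 15.06 mg/L.
e^(−k_d t) = e^(−0.105×1.150) = 0.8863; e^(−k_r t) = e^(−0.425×1.150) = 0.6134.
D = 15.06 × (0.8863 − 0.6134) + 4.38 × 0.6134 = 4.110 + 2.687 = 6.796 mg/L.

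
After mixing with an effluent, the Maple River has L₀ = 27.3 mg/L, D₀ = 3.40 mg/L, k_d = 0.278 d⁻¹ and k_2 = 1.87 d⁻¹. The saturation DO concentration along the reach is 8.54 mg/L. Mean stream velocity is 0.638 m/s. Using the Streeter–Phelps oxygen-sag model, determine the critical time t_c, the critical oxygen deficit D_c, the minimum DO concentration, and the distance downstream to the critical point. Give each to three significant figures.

t_c ≈ 0.413 d; D_c ≈ 3.62 mg/L; min DO ≈ 4.92 mg/L; x_c ≈ 22.8 km

At the critical point dD/dt = 0, so k_d L₀ e^(−k_d t) = k_2 D. Substituting D(t) from the Streeter–Phelps equation and solving for t gives
t_c = ln[(k_2/k_d)(1 − D₀(k_2−k_d)/(k_d L₀))] / (k_2−k_d).
Here k_2−k_d = 1.592 d⁻¹ and 1 − D₀(k_2−k_d)/(k_d L₀) = 1 − 3.40×1.592/(0.278×27.3) = 0.2868, so
t_c = ln(6.727 × 0.2868) / 1.592 = 0.6571 / 1.592 = 0.4127 d.
D_c = (k_d/k_2) L₀ e^(−k_d t_c) = (0.278/1.87) × 27.3 × e^(−0.278×0.4127) = 0.1487 × 27.3 × 0.8916 = 3.619 mg/L.
Minimum DO = C_s − D_c = 8.54 − 3.619 = 4.921 mg/L.
x_c = v t_c = 0.638 m/s × 0.4127 d × 86400 s/d = 22750 m ≈ 22.8 km.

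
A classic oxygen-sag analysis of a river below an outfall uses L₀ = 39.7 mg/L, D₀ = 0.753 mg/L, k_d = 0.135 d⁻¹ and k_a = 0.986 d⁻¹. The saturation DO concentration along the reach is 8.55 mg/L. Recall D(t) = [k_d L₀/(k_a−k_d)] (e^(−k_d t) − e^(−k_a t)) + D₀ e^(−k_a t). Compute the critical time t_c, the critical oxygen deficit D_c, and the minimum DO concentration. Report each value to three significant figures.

t_c ≈ 2.19 d; D_c ≈ 4.05 mg/L; min DO ≈ 4.50 mg/L

With k_a/k_d = 7.304 and 1 − D₀(k_a−k_d)/(k_d L₀) = 0.8804,
t_c = ln(7.304 × 0.8804) / (0.986 − 0.135) = ln(6.430) / 0.8510 = 1.861/0.8510 = 2.187 d.
L(t_c) = L₀ e^(−k_d t_c) = 39.7 × 0.7444 = 29.55 mg/L, and at the critical point k_a D_c = k_d L, so D_c = (0.135/0.986) × 29.55 = 4.046 mg/L.
Minimum DO = C_s − D_c = 8.55 − 4.046 = 4.504 mg/L.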